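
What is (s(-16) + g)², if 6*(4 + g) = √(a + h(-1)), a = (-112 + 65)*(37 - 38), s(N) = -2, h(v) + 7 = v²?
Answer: (36 - √41)²/36 ≈ 24.333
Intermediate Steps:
h(v) = -7 + v²
a = 47 (a = -47*(-1) = 47)
g = -4 + √41/6 (g = -4 + √(47 + (-7 + (-1)²))/6 = -4 + √(47 + (-7 + 1))/6 = -4 + √(47 - 6)/6 = -4 + √41/6 ≈ -2.9328)
(s(-16) + g)² = (-2 + (-4 + √41/6))² = (-6 + √41/6)²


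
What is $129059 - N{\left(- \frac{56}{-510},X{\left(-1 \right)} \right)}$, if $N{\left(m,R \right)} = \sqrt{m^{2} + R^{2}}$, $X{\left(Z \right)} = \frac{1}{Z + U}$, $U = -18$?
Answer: $129059 - \frac{\sqrt{348049}}{4845} \approx 1.2906 \cdot 10^{5}$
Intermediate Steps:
$X{\left(Z \right)} = \frac{1}{-18 + Z}$ ($X{\left(Z \right)} = \frac{1}{Z - 18} = \frac{1}{-18 + Z}$)
$N{\left(m,R \right)} = \sqrt{R^{2} + m^{2}}$
$129059 - N{\left(- \frac{56}{-510},X{\left(-1 \right)} \right)} = 129059 - \sqrt{\left(\frac{1}{-18 - 1}\right)^{2} + \left(- \frac{56}{-510}\right)^{2}} = 129059 - \sqrt{\left(\frac{1}{-19}\right)^{2} + \left(\left(-56\right) \left(- \frac{1}{510}\right)\right)^{2}} = 129059 - \sqrt{\left(- \frac{1}{19}\right)^{2} + \left(\frac{28}{255}\right)^{2}} = 129059 - \sqrt{\frac{1}{361} + \frac{784}{65025}} = 129059 - \sqrt{\frac{348049}{23474025}} = 129059 - \frac{\sqrt{348049}}{4845}$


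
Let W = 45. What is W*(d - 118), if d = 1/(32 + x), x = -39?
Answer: -37215/7 ≈ -5316.4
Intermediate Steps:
d = -1/7 (d = 1/(32 - 39) = 1/(-7) = -1/7 ≈ -0.14286)
W*(d - 118) = 45*(-1/7 - 118) = 45*(-827/7) = -37215/7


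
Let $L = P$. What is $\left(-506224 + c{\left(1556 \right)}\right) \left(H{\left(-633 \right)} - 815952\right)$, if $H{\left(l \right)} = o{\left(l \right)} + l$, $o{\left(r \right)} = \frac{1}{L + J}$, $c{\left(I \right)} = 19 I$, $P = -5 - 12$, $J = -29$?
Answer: $\frac{8952368578630}{23} \approx 3.8923 \cdot 10^{11}$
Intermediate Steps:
$P = -17$ ($P = -5 - 12 = -17$)
$L = -17$
$o{\left(r \right)} = - \frac{1}{46}$ ($o{\left(r \right)} = \frac{1}{-17 - 29} = \frac{1}{-46} = - \frac{1}{46}$)
$H{\left(l \right)} = - \frac{1}{46} + l$
$\left(-506224 + c{\left(1556 \right)}\right) \left(H{\left(-633 \right)} - 815952\right) = \left(-506224 + 19 \cdot 1556\right) \left(\left(- \frac{1}{46} - 633\right) - 815952\right) = \left(-506224 + 29564\right) \left(- \frac{29119}{46} - 815952\right) = \left(-476660\right) \left(- \frac{37562911}{46}\right) = \frac{8952368578630}{23}$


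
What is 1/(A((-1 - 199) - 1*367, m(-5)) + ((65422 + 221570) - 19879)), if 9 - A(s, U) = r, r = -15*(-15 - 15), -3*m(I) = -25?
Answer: 1/266672 ≈ 3.7499e-6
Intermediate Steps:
m(I) = 25/3 (m(I) = -1/3*(-25) = 25/3)
r = 450 (r = -15*(-30) = 450)
A(s, U) = -441 (A(s, U) = 9 - 1*450 = 9 - 450 = -441)
1/(A((-1 - 199) - 1*367, m(-5)) + ((65422 + 221570) - 19879)) = 1/(-441 + ((65422 + 221570) - 19879)) = 1/(-441 + (286992 - 19879)) = 1/(-441 + 267113) = 1/266672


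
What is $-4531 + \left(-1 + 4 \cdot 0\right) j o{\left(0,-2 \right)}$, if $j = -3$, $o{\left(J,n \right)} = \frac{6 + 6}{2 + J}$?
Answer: $-4513$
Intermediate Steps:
$o{\left(J,n \right)} = \frac{12}{2 + J}$
$-4531 + \left(-1 + 4 \cdot 0\right) j o{\left(0,-2 \right)} = -4531 + \left(-1 + 4 \cdot 0\right) \left(-3\right) \frac{12}{2 + 0} = -4531 + \left(-1 + 0\right) \left(-3\right) \frac{12}{2} = -4531 + \left(-1\right) \left(-3\right) 12 \cdot \frac{1}{2} = -4531 + 3 \cdot 6 = -4531 + 18 = -4513$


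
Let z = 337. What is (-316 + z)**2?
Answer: 441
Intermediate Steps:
(-316 + z)**2 = (-316 + 337)**2 = 21**2 = 441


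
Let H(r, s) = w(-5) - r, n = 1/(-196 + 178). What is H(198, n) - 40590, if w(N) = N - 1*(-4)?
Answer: -40789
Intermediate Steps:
n = -1/18 (n = 1/(-18) = -1/18 ≈ -0.055556)
w(N) = 4 + N (w(N) = N + 4 = 4 + N)
H(r, s) = -1 - r (H(r, s) = (4 - 5) - r = -1 - r)
H(198, n) - 40590 = (-1 - 1*198) - 40590 = (-1 - 198) - 40590 = -199 - 40590 = -40789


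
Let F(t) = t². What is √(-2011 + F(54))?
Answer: √905 ≈ 30.083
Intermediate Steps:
√(-2011 + F(54)) = √(-2011 + 54²) = √(-2011 + 2916) = √905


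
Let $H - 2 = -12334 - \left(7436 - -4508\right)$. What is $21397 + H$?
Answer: $-2879$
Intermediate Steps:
$H = -24276$ ($H = 2 - \left(19770 + 4508\right) = 2 - 24278 = -24276$)
$21397 + H = 21397 - 24276 = -2879$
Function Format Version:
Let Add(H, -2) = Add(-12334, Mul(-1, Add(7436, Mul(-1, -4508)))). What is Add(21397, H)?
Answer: -2879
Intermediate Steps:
H = -24276 (H = Add(2, Add(-12334, Mul(-1, Add(7436, Mul(-1, -4508))))) = Add(2, Add(-12334, Mul(-1, Add(7436, 4508)))) = Add(2, Add(-12334, Mul(-1, 11944))) = Add(2, Add(-12334, -11944)) = Add(2, -24278) = -24276)
Add(21397, H) = Add(21397, -24276) = -2879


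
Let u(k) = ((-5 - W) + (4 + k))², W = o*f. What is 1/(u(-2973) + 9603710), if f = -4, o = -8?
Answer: 1/18639746 ≈ 5.3649e-8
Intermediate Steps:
W = 32 (W = -8*(-4) = 32)
u(k) = (-33 + k)² (u(k) = ((-5 - 1*32) + (4 + k))² = ((-5 - 32) + (4 + k))² = (-37 + (4 + k))² = (-33 + k)²)
1/(u(-2973) + 9603710) = 1/((-33 - 2973)² + 9603710) = 1/((-3006)² + 9603710) = 1/(9036036 + 9603710) = 1/18639746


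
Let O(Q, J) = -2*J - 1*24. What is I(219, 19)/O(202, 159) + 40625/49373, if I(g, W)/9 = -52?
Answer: 2055573/938087 ≈ 2.1912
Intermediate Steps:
I(g, W) = -468 (I(g, W) = 9*(-52) = -468)
O(Q, J) = -24 - 2*J (O(Q, J) = -2*J - 24 = -24 - 2*J)
I(219, 19)/O(202, 159) + 40625/49373 = -468/(-24 - 2*159) + 40625/49373 = -468/(-24 - 318) + 40625*(1/49373) = -468/(-342) + 40625/49373 = -468*(-1/342) + 40625/49373 = 26/19 + 40625/49373 = 2055573/938087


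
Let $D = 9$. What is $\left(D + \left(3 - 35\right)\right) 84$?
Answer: $-1932$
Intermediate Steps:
$\left(D + \left(3 - 35\right)\right) 84 = \left(9 + \left(3 - 35\right)\right) 84 = \left(9 - 32\right) 84 = \left(-23\right) 84 = -1932$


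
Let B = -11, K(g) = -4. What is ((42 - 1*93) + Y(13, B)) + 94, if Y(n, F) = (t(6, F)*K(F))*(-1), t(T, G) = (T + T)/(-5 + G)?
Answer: 40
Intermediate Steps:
t(T, G) = 2*T/(-5 + G) (t(T, G) = (2*T)/(-5 + G) = 2*T/(-5 + G))
Y(n, F) = 48/(-5 + F) (Y(n, F) = ((2*6/(-5 + F))*(-4))*(-1) = ((12/(-5 + F))*(-4))*(-1) = -48/(-5 + F)*(-1) = 48/(-5 + F))
((42 - 1*93) + Y(13, B)) + 94 = ((42 - 1*93) + 48/(-5 - 11)) + 94 = ((42 - 93) + 48/(-16)) + 94 = (-51 + 48*(-1/16)) + 94 = (-51 - 3) + 94 = -54 + 94 = 40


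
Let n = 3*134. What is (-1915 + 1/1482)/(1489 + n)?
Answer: -2838029/2802462 ≈ -1.0127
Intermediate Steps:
n = 402
(-1915 + 1/1482)/(1489 + n) = (-1915 + 1/1482)/(1489 + 402) = (-1915 + 1/1482)/1891 = -2838029/1482*1/1891 = -2838029/2802462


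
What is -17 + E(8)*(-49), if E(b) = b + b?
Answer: -801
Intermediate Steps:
E(b) = 2*b
-17 + E(8)*(-49) = -17 + (2*8)*(-49) = -17 + 16*(-49) = -17 - 784 = -801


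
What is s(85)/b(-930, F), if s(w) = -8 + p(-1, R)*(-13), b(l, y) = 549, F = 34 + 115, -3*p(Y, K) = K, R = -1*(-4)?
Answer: 28/1647 ≈ 0.017001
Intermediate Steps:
R = 4
p(Y, K) = -K/3
F = 149
s(w) = 28/3 (s(w) = -8 - ⅓*4*(-13) = -8 - 4/3*(-13) = -8 + 52/3 = 28/3)
s(85)/b(-930, F) = (28/3)/549 = (28/3)*(1/549) = 28/1647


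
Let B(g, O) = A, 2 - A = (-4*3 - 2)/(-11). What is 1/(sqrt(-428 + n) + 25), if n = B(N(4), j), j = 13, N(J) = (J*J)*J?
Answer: 11/463 - 2*I*sqrt(517)/2315 ≈ 0.023758 - 0.019644*I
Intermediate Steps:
N(J) = J**3 (N(J) = J**2*J = J**3)
A = 8/11 (A = 2 - (-4*3 - 2)/(-11) = 2 - (-12 - 2)*(-1)/11 = 2 - (-14)*(-1)/11 = 2 - 1*14/11 = 2 - 14/11 = 8/11 ≈ 0.72727)
B(g, O) = 8/11
n = 8/11 ≈ 0.72727
1/(sqrt(-428 + n) + 25) = 1/(sqrt(-428 + 8/11) + 25) = 1/(sqrt(-4700/11) + 25) = 1/(10*I*sqrt(517)/11 + 25) = 1/(25 + 10*I*sqrt(517)/11)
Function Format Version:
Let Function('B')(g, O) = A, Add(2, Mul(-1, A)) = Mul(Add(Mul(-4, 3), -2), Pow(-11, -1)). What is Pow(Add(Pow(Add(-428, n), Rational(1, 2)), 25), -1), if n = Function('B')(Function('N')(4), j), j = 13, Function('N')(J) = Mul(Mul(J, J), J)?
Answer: Add(Rational(11, 463), Mul(Rational(-2, 2315), I, Pow(517, Rational(1, 2)))) ≈ Add(0.023758, Mul(-0.019644, I))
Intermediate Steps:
Function('N')(J) = Pow(J, 3) (Function('N')(J) = Mul(Pow(J, 2), J) = Pow(J, 3))
A = Rational(8, 11) (A = Add(2, Mul(-1, Mul(Add(Mul(-4, 3), -2), Pow(-11, -1)))) = Add(2, Mul(-1, Mul(Add(-12, -2), Rational(-1, 11)))) = Add(2, Mul(-1, Mul(-14, Rational(-1, 11)))) = Add(2, Mul(-1, Rational(14, 11))) = Add(2, Rational(-14, 11)) = Rational(8, 11) ≈ 0.72727)
Function('B')(g, O) = Rational(8, 11)
n = Rational(8, 11) ≈ 0.72727
Pow(Add(Pow(Add(-428, n), Rational(1, 2)), 25), -1) = Pow(Add(Pow(Add(-428, Rational(8, 11)), Rational(1, 2)), 25), -1) = Pow(Add(Pow(Rational(-4700, 11), Rational(1, 2)), 25), -1) = Pow(Add(Mul(Rational(10, 11), I, Pow(517, Rational(1, 2))), 25), -1) = Pow(Add(25, Mul(Rational(10, 11), I, Pow(517, Rational(1, 2)))), -1)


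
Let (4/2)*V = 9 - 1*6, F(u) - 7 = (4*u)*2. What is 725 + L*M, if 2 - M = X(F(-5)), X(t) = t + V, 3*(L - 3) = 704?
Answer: 52121/6 ≈ 8686.8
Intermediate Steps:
L = 713/3 (L = 3 + (1/3)*704 = 3 + 704/3 = 713/3 ≈ 237.67)
F(u) = 7 + 8*u (F(u) = 7 + (4*u)*2 = 7 + 8*u)
V = 3/2 (V = (9 - 1*6)/2 = (9 - 6)/2 = (1/2)*3 = 3/2 ≈ 1.5000)
X(t) = 3/2 + t (X(t) = t + 3/2 = 3/2 + t)
M = 67/2 (M = 2 - (3/2 + (7 + 8*(-5))) = 2 - (3/2 + (7 - 40)) = 2 - (3/2 - 33) = 2 - 1*(-63/2) = 2 + 63/2 = 67/2 ≈ 33.500)
725 + L*M = 725 + (713/3)*(67/2) = 725 + 47771/6 = 52121/6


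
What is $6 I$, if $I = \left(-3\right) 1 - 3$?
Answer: $-36$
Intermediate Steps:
$I = -6$ ($I = -3 - 3 = -6$)
$6 I = 6 \left(-6\right) = -36$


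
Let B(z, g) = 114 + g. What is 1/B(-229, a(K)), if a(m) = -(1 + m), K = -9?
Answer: 1/122 ≈ 0.0081967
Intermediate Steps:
a(m) = -1 - m
1/B(-229, a(K)) = 1/(114 + (-1 - 1*(-9))) = 1/(114 + (-1 + 9)) = 1/(114 + 8) = 1/122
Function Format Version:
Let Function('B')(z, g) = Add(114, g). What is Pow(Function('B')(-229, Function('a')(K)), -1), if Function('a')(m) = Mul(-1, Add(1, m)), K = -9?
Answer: Rational(1, 122) ≈ 0.0081967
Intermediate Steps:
Function('a')(m) = Add(-1, Mul(-1, m))
Pow(Function('B')(-229, Function('a')(K)), -1) = Pow(Add(114, Add(-1, Mul(-1, -9))), -1) = Pow(Add(114, Add(-1, 9)), -1) = Pow(Add(114, 8), -1) = Pow(122, -1) = Rational(1, 122)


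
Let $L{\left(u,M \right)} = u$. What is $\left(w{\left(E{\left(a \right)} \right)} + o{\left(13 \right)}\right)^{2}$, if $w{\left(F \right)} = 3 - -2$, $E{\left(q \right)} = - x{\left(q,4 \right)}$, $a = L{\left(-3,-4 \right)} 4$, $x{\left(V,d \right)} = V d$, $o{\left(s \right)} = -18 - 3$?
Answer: $256$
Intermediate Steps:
$o{\left(s \right)} = -21$
$a = -12$ ($a = \left(-3\right) 4 = -12$)
$E{\left(q \right)} = - 4 q$ ($E{\left(q \right)} = - q 4 = - 4 q$)
$w{\left(F \right)} = 5$ ($w{\left(F \right)} = 3 + 2 = 5$)
$\left(w{\left(E{\left(a \right)} \right)} + o{\left(13 \right)}\right)^{2} = \left(5 - 21\right)^{2} = \left(-16\right)^{2} = 256$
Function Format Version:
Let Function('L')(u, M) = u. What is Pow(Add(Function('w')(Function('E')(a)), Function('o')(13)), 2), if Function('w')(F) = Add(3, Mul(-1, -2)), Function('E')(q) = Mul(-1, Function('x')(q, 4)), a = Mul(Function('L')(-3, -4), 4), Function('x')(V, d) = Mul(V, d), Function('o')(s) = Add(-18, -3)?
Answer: 256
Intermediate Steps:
Function('o')(s) = -21
a = -12 (a = Mul(-3, 4) = -12)
Function('E')(q) = Mul(-4, q) (Function('E')(q) = Mul(-1, Mul(q, 4)) = Mul(-1, Mul(4, q)) = Mul(-4, q))
Function('w')(F) = 5 (Function('w')(F) = Add(3, 2) = 5)
Pow(Add(Function('w')(Function('E')(a)), Function('o')(13)), 2) = Pow(Add(5, -21), 2) = Pow(-16, 2) = 256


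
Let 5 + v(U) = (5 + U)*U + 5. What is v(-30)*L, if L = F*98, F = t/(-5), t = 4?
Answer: -58800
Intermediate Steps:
F = -⅘ (F = 4/(-5) = 4*(-⅕) = -⅘ ≈ -0.80000)
v(U) = U*(5 + U) (v(U) = -5 + ((5 + U)*U + 5) = -5 + (U*(5 + U) + 5) = -5 + (5 + U*(5 + U)) = U*(5 + U))
L = -392/5 (L = -⅘*98 = -392/5 ≈ -78.400)
v(-30)*L = -30*(5 - 30)*(-392/5) = -30*(-25)*(-392/5) = 750*(-392/5) = -58800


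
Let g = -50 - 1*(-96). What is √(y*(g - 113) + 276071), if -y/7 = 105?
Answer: 2*√81329 ≈ 570.37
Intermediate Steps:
y = -735 (y = -7*105 = -735)
g = 46 (g = -50 + 96 = 46)
√(y*(g - 113) + 276071) = √(-735*(46 - 113) + 276071) = √(-735*(-67) + 276071) = √(49245 + 276071) = √325316 = 2*√81329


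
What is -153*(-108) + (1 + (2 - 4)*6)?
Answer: 16513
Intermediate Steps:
-153*(-108) + (1 + (2 - 4)*6) = 16524 + (1 - 2*6) = 16524 + (1 - 12) = 16524 - 11 = 16513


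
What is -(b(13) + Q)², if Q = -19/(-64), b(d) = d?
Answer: -724201/4096 ≈ -176.81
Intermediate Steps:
Q = 19/64 (Q = -19*(-1/64) = 19/64 ≈ 0.29688)
-(b(13) + Q)² = -(13 + 19/64)² = -(851/64)² = -1*724201/4096 = -724201/4096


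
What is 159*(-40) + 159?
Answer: -6201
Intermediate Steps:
159*(-40) + 159 = -6360 + 159 = -6201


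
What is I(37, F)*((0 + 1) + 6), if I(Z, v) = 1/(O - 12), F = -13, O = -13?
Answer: -7/25 ≈ -0.28000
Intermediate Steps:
I(Z, v) = -1/25 (I(Z, v) = 1/(-13 - 12) = 1/(-25) = -1/25)
I(37, F)*((0 + 1) + 6) = -((0 + 1) + 6)/25 = -(1 + 6)/25 = -1/25*7 = -7/25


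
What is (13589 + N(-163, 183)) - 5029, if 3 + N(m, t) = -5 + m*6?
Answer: 7574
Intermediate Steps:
N(m, t) = -8 + 6*m (N(m, t) = -3 + (-5 + m*6) = -3 + (-5 + 6*m) = -8 + 6*m)
(13589 + N(-163, 183)) - 5029 = (13589 + (-8 + 6*(-163))) - 5029 = (13589 + (-8 - 978)) - 5029 = (13589 - 986) - 5029 = 12603 - 5029 = 7574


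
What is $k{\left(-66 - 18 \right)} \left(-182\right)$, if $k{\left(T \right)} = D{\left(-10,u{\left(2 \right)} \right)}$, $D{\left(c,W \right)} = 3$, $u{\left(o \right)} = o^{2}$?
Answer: $-546$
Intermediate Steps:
$k{\left(T \right)} = 3$
$k{\left(-66 - 18 \right)} \left(-182\right) = 3 \left(-182\right) = -546$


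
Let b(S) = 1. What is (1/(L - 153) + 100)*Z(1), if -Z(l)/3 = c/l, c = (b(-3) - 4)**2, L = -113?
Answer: -718173/266 ≈ -2699.9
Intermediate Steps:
c = 9 (c = (1 - 4)**2 = (-3)**2 = 9)
Z(l) = -27/l
(1/(L - 153) + 100)*Z(1) = (1/(-113 - 153) + 100)*(-27/1) = (1/(-266) + 100)*(-27*1) = (-1/266 + 100)*(-27) = (26599/266)*(-27) = -718173/266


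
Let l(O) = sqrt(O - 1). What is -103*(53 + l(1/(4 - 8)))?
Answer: -5459 - 103*I*sqrt(5)/2 ≈ -5459.0 - 115.16*I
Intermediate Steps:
l(O) = sqrt(-1 + O)
-103*(53 + l(1/(4 - 8))) = -103*(53 + sqrt(-1 + 1/(4 - 8))) = -103*(53 + sqrt(-1 + 1/(-4))) = -103*(53 + sqrt(-1 - 1/4)) = -103*(53 + sqrt(-5/4)) = -103*(53 + I*sqrt(5)/2) = -5459 - 103*I*sqrt(5)/2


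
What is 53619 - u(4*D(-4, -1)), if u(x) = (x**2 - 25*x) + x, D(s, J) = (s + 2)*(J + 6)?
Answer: 51059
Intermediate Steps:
D(s, J) = (2 + s)*(6 + J)
u(x) = x**2 - 24*x
53619 - u(4*D(-4, -1)) = 53619 - 4*(12 + 2*(-1) + 6*(-4) - 1*(-4))*(-24 + 4*(12 + 2*(-1) + 6*(-4) - 1*(-4))) = 53619 - 4*(12 - 2 - 24 + 4)*(-24 + 4*(12 - 2 - 24 + 4)) = 53619 - 4*(-10)*(-24 + 4*(-10)) = 53619 - (-40)*(-24 - 40) = 53619 - (-40)*(-64) = 53619 - 1*2560 = 53619 - 2560 = 51059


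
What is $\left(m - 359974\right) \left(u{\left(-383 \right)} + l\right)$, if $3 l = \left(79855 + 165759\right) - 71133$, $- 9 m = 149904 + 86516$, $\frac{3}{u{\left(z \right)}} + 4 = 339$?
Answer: $- \frac{203187048456784}{9045} \approx -2.2464 \cdot 10^{10}$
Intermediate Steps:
$u{\left(z \right)} = \frac{3}{335}$ ($u{\left(z \right)} = \frac{3}{-4 + 339} = \frac{3}{335}$)
$m = - \frac{236420}{9}$ ($m = - \frac{149904 + 86516}{9} = \left(- \frac{1}{9}\right) 236420 = - \frac{236420}{9} \approx -26269.0$)
$l = \frac{174481}{3}$ ($l = \frac{\left(79855 + 165759\right) - 71133}{3} = \frac{245614 - 71133}{3} = \frac{1}{3} \cdot 174481 = \frac{174481}{3} \approx 58160.0$)
$\left(m - 359974\right) \left(u{\left(-383 \right)} + l\right) = \left(- \frac{236420}{9} - 359974\right) \left(\frac{3}{335} + \frac{174481}{3}\right) = \left(- \frac{3476186}{9}\right) \frac{58451144}{1005} = - \frac{203187048456784}{9045}$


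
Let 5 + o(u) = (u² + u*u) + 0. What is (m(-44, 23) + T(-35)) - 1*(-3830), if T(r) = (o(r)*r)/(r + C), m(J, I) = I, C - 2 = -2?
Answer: 6298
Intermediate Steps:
C = 0 (C = 2 - 2 = 0)
o(u) = -5 + 2*u² (o(u) = -5 + ((u² + u*u) + 0) = -5 + ((u² + u²) + 0) = -5 + (2*u² + 0) = -5 + 2*u²)
T(r) = -5 + 2*r² (T(r) = ((-5 + 2*r²)*r)/(r + 0) = (r*(-5 + 2*r²))/r = -5 + 2*r²)
(m(-44, 23) + T(-35)) - 1*(-3830) = (23 + (-5 + 2*(-35)²)) - 1*(-3830) = (23 + (-5 + 2*1225)) + 3830 = (23 + (-5 + 2450)) + 3830 = (23 + 2445) + 3830 = 2468 + 3830 = 6298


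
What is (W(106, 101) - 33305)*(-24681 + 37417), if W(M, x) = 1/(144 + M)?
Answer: -53021553632/125 ≈ -4.2417e+8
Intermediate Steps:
(W(106, 101) - 33305)*(-24681 + 37417) = (1/(144 + 106) - 33305)*(-24681 + 37417) = (1/250 - 33305)*12736 = -8326249/250*12736 = -53021553632/125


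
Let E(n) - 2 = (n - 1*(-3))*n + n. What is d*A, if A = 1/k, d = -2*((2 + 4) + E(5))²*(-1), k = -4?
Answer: -2809/2 ≈ -1404.5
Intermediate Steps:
E(n) = 2 + n + n*(3 + n) (E(n) = 2 + ((n - 1*(-3))*n + n) = 2 + ((n + 3)*n + n) = 2 + ((3 + n)*n + n) = 2 + (n*(3 + n) + n) = 2 + (n + n*(3 + n)) = 2 + n + n*(3 + n))
d = 5618 (d = -2*((2 + 4) + (2 + 5² + 4*5))²*(-1) = -2*(6 + (2 + 25 + 20))²*(-1) = -2*(6 + 47)²*(-1) = -2*53²*(-1) = -2*2809*(-1) = -5618*(-1) = 5618)
A = -¼ (A = 1/(-4) = -¼ ≈ -0.25000)
d*A = 5618*(-¼) = -2809/2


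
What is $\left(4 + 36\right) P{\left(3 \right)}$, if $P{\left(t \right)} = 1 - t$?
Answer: $-80$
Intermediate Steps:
$\left(4 + 36\right) P{\left(3 \right)} = \left(4 + 36\right) \left(1 - 3\right) = 40 \left(1 - 3\right) = 40 \left(-2\right) = -80$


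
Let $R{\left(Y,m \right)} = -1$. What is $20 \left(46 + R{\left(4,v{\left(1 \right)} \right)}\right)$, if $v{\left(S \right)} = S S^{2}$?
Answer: $900$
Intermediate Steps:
$v{\left(S \right)} = S^{3}$
$20 \left(46 + R{\left(4,v{\left(1 \right)} \right)}\right) = 20 \left(46 - 1\right) = 20 \cdot 45 = 900$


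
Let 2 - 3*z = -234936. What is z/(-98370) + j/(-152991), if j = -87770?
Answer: -557866381/2508287445 ≈ -0.22241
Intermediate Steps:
z = 234938/3 (z = ⅔ - ⅓*(-234936) = ⅔ + 78312 = 234938/3 ≈ 78313.)
z/(-98370) + j/(-152991) = (234938/3)/(-98370) - 87770/(-152991) = (234938/3)*(-1/98370) - 87770*(-1/152991) = -117469/147555 + 87770/152991 = -557866381/2508287445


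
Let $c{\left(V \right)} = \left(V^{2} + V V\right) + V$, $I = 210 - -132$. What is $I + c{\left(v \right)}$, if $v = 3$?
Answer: $363$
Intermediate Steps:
$I = 342$ ($I = 210 + 132 = 342$)
$c{\left(V \right)} = V + 2 V^{2}$ ($c{\left(V \right)} = \left(V^{2} + V^{2}\right) + V = 2 V^{2} + V = V + 2 V^{2}$)
$I + c{\left(v \right)} = 342 + 3 \left(1 + 2 \cdot 3\right) = 342 + 3 \left(1 + 6\right) = 342 + 3 \cdot 7 = 342 + 21 = 363$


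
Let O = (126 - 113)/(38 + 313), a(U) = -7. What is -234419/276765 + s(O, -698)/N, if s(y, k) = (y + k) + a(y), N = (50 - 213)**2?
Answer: -57810487369/66180323565 ≈ -0.87353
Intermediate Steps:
O = 1/27 (O = 13/351 = 13*(1/351) = 1/27 ≈ 0.037037)
N = 26569 (N = (-163)**2 = 26569)
s(y, k) = -7 + k + y (s(y, k) = (y + k) - 7 = (k + y) - 7 = -7 + k + y)
-234419/276765 + s(O, -698)/N = -234419/276765 + (-7 - 698 + 1/27)/26569 = -234419*1/276765 - 19034/27*1/26569 = -234419/276765 - 19034/717363 = -57810487369/66180323565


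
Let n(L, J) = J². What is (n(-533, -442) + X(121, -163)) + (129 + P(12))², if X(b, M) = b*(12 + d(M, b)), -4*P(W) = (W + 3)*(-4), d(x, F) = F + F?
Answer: 246834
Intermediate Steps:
d(x, F) = 2*F
P(W) = 3 + W (P(W) = -(W + 3)*(-4)/4 = -(3 + W)*(-4)/4 = -(-12 - 4*W)/4 = 3 + W)
X(b, M) = b*(12 + 2*b)
(n(-533, -442) + X(121, -163)) + (129 + P(12))² = ((-442)² + 2*121*(6 + 121)) + (129 + (3 + 12))² = (195364 + 2*121*127) + (129 + 15)² = (195364 + 30734) + 144² = 226098 + 20736 = 246834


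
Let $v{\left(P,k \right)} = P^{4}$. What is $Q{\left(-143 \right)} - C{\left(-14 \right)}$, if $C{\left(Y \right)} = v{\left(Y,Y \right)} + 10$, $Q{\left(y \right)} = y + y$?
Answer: $-38712$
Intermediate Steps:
$Q{\left(y \right)} = 2 y$
$C{\left(Y \right)} = 10 + Y^{4}$ ($C{\left(Y \right)} = Y^{4} + 10 = 10 + Y^{4}$)
$Q{\left(-143 \right)} - C{\left(-14 \right)} = 2 \left(-143\right) - \left(10 + \left(-14\right)^{4}\right) = -286 - \left(10 + 38416\right) = -286 - 38426 = -38712$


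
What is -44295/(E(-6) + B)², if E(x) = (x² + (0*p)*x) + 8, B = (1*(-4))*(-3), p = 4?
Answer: -44295/3136 ≈ -14.125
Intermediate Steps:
B = 12 (B = -4*(-3) = 12)
E(x) = 8 + x² (E(x) = (x² + (0*4)*x) + 8 = (x² + 0*x) + 8 = (x² + 0) + 8 = x² + 8 = 8 + x²)
-44295/(E(-6) + B)² = -44295/((8 + (-6)²) + 12)² = -44295/((8 + 36) + 12)² = -44295/(44 + 12)² = -44295/(56²) = -44295/3136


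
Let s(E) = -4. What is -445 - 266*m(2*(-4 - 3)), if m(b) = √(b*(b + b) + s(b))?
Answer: -445 - 532*√97 ≈ -5684.6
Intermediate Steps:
m(b) = √(-4 + 2*b²) (m(b) = √(b*(b + b) - 4) = √(b*(2*b) - 4) = √(2*b² - 4) = √(-4 + 2*b²))
-445 - 266*m(2*(-4 - 3)) = -445 - 266*√(-4 + 2*(2*(-4 - 3))²) = -445 - 266*√(-4 + 2*(2*(-7))²) = -445 - 266*√(-4 + 2*(-14)²) = -445 - 266*√(-4 + 2*196) = -445 - 266*√(-4 + 392) = -445 - 532*√97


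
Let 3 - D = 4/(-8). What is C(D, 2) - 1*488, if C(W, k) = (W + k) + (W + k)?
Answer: -477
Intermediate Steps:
D = 7/2 (D = 3 - 4/(-8) = 3 - 4*(-1)/8 = 3 - 1*(-½) = 3 + ½ = 7/2 ≈ 3.5000)
C(W, k) = 2*W + 2*k
C(D, 2) - 1*488 = (2*(7/2) + 2*2) - 1*488 = (7 + 4) - 488 = 11 - 488 = -477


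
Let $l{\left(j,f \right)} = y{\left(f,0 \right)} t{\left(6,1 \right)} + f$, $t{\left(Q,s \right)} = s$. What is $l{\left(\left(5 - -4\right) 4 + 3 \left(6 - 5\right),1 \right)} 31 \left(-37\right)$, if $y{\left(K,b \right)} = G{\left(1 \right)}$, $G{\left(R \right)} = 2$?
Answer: $-3441$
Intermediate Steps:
$y{\left(K,b \right)} = 2$
$l{\left(j,f \right)} = 2 + f$ ($l{\left(j,f \right)} = 2 \cdot 1 + f = 2 + f$)
$l{\left(\left(5 - -4\right) 4 + 3 \left(6 - 5\right),1 \right)} 31 \left(-37\right) = \left(2 + 1\right) 31 \left(-37\right) = 3 \cdot 31 \left(-37\right) = 93 \left(-37\right) = -3441$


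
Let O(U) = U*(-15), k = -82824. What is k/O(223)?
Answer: 27608/1115 ≈ 24.761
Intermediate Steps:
O(U) = -15*U
k/O(223) = -82824/((-15*223)) = -82824/(-3345) = -82824*(-1/3345) = 27608/1115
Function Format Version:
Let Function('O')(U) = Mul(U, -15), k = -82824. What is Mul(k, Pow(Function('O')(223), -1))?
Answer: Rational(27608, 1115) ≈ 24.761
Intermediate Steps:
Function('O')(U) = Mul(-15, U)
Mul(k, Pow(Function('O')(223), -1)) = Mul(-82824, Pow(Mul(-15, 223), -1)) = Mul(-82824, Pow(-3345, -1)) = Mul(-82824, Rational(-1, 3345)) = Rational(27608, 1115)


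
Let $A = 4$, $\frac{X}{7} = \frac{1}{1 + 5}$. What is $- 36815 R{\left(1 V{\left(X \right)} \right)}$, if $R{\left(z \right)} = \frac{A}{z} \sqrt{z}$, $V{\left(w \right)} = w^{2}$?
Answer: $- \frac{883560}{7} \approx -1.2622 \cdot 10^{5}$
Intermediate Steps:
$X = \frac{7}{6}$ ($X = \frac{7}{1 + 5} = \frac{7}{6} \approx 1.1667$)
$R{\left(z \right)} = \frac{4}{\sqrt{z}}$ ($R{\left(z \right)} = \frac{4}{z} \sqrt{z} = \frac{4}{\sqrt{z}}$)
$- 36815 R{\left(1 V{\left(X \right)} \right)} = - 36815 \frac{4}{\frac{7}{6}} = - 36815 \cdot 4 \cdot \frac{6}{7} = \left(-36815\right) \frac{24}{7} = - \frac{883560}{7}$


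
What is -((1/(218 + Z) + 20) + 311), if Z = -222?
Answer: -1323/4 ≈ -330.75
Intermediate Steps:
-((1/(218 + Z) + 20) + 311) = -((1/(218 - 222) + 20) + 311) = -((1/(-4) + 20) + 311) = -((-1/4 + 20) + 311) = -(79/4 + 311) = -1*1323/4 = -1323/4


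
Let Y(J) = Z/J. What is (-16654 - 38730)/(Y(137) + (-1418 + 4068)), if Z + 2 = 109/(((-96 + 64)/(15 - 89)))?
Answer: -121401728/5812801 ≈ -20.885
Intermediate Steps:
Z = 4001/16 (Z = -2 + 109/(((-96 + 64)/(15 - 89))) = -2 + 109/((-32/(-74))) = -2 + 109/((-32*(-1/74))) = -2 + 109/(16/37) = -2 + 109*(37/16) = -2 + 4033/16 = 4001/16 ≈ 250.06)
Y(J) = 4001/(16*J)
(-16654 - 38730)/(Y(137) + (-1418 + 4068)) = (-16654 - 38730)/((4001/16)/137 + (-1418 + 4068)) = -55384/((4001/16)*(1/137) + 2650) = -55384/(4001/2192 + 2650) = -55384/5812801/2192 = -55384*2192/5812801 = -121401728/5812801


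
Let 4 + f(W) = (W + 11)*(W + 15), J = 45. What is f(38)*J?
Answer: 116685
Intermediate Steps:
f(W) = -4 + (11 + W)*(15 + W) (f(W) = -4 + (W + 11)*(W + 15) = -4 + (11 + W)*(15 + W))
f(38)*J = (161 + 38**2 + 26*38)*45 = (161 + 1444 + 988)*45 = 2593*45 = 116685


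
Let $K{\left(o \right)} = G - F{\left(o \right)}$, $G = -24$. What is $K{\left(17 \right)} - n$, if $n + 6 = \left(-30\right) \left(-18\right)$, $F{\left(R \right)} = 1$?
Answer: $-559$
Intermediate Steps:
$K{\left(o \right)} = -25$ ($K{\left(o \right)} = -24 - 1 = -25$)
$n = 534$ ($n = -6 - -540 = -6 + 540 = 534$)
$K{\left(17 \right)} - n = -25 - 534 = -559$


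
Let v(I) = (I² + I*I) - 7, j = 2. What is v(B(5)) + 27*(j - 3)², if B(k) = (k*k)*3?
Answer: 11270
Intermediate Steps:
B(k) = 3*k² (B(k) = k²*3 = 3*k²)
v(I) = -7 + 2*I² (v(I) = (I² + I²) - 7 = 2*I² - 7 = -7 + 2*I²)
v(B(5)) + 27*(j - 3)² = (-7 + 2*(3*5²)²) + 27*(2 - 3)² = (-7 + 2*(3*25)²) + 27*(-1)² = (-7 + 2*75²) + 27*1 = (-7 + 2*5625) + 27 = (-7 + 11250) + 27 = 11243 + 27 = 11270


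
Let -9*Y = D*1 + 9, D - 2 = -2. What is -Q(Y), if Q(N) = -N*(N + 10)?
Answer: -9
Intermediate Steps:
D = 0 (D = 2 - 2 = 0)
Y = -1 (Y = -(0*1 + 9)/9 = -(0 + 9)/9 = -⅑*9 = -1)
Q(N) = -N*(10 + N)
-Q(Y) = -(-1)*(-1)*(10 - 1) = -(-1)*(-1)*9 = -1*9 = -9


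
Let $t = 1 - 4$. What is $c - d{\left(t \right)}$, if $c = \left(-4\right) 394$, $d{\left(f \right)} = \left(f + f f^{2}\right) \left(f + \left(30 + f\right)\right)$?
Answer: $-856$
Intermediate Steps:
$t = -3$
$d{\left(f \right)} = \left(30 + 2 f\right) \left(f + f^{3}\right)$ ($d{\left(f \right)} = \left(f + f^{3}\right) \left(30 + 2 f\right) = \left(30 + 2 f\right) \left(f + f^{3}\right)$)
$c = -1576$
$c - d{\left(t \right)} = -1576 - 2 \left(-3\right) \left(15 - 3 + \left(-3\right)^{3} + 15 \left(-3\right)^{2}\right) = -1576 - 2 \left(-3\right) \left(15 - 3 - 27 + 15 \cdot 9\right) = -1576 - 2 \left(-3\right) \left(15 - 3 - 27 + 135\right) = -1576 - 2 \left(-3\right) 120 = -1576 - -720 = -1576 + 720 = -856$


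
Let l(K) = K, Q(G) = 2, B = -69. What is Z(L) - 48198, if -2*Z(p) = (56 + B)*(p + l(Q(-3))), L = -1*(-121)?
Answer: -94797/2 ≈ -47399.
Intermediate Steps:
L = 121
Z(p) = 13 + 13*p/2 (Z(p) = -(56 - 69)*(p + 2)/2 = -(-13)*(2 + p)/2 = -(-26 - 13*p)/2 = 13 + 13*p/2)
Z(L) - 48198 = (13 + (13/2)*121) - 48198 = (13 + 1573/2) - 48198 = 1599/2 - 48198 = -94797/2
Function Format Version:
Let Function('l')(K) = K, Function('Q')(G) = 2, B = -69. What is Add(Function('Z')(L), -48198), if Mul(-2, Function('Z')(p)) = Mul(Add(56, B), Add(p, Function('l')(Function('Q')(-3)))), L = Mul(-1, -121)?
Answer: Rational(-94797, 2) ≈ -47399.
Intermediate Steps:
L = 121
Function('Z')(p) = Add(13, Mul(Rational(13, 2), p)) (Function('Z')(p) = Mul(Rational(-1, 2), Mul(Add(56, -69), Add(p, 2))) = Mul(Rational(-1, 2), Mul(-13, Add(2, p))) = Mul(Rational(-1, 2), Add(-26, Mul(-13, p))) = Add(13, Mul(Rational(13, 2), p)))
Add(Function('Z')(L), -48198) = Add(Add(13, Mul(Rational(13, 2), 121)), -48198) = Add(Add(13, Rational(1573, 2)), -48198) = Add(Rational(1599, 2), -48198) = Rational(-94797, 2)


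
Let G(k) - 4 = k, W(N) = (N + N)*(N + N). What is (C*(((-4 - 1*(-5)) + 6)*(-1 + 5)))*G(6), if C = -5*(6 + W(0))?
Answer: -8400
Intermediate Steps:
W(N) = 4*N² (W(N) = (2*N)*(2*N) = 4*N²)
C = -30 (C = -5*(6 + 4*0²) = -5*(6 + 4*0) = -5*(6 + 0) = -5*6 = -30)
G(k) = 4 + k
(C*(((-4 - 1*(-5)) + 6)*(-1 + 5)))*G(6) = (-30*((-4 - 1*(-5)) + 6)*(-1 + 5))*(4 + 6) = -30*((-4 + 5) + 6)*4*10 = -30*(1 + 6)*4*10 = -210*4*10 = -30*28*10 = -840*10 = -8400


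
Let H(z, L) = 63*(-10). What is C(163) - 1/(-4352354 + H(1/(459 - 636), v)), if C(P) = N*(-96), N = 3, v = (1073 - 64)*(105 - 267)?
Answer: -1253659391/4352984 ≈ -288.00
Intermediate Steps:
v = -163458 (v = 1009*(-162) = -163458)
H(z, L) = -630
C(P) = -288 (C(P) = 3*(-96) = -288)
C(163) - 1/(-4352354 + H(1/(459 - 636), v)) = -288 - 1/(-4352354 - 630) = -288 - 1/(-4352984) = -288 - 1*(-1/4352984) = -288 + 1/4352984 = -1253659391/4352984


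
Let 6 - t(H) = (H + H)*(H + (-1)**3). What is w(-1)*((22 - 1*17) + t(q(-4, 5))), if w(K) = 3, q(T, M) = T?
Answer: -87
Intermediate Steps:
t(H) = 6 - 2*H*(-1 + H) (t(H) = 6 - (H + H)*(H + (-1)**3) = 6 - 2*H*(H - 1) = 6 - 2*H*(-1 + H))
w(-1)*((22 - 1*17) + t(q(-4, 5))) = 3*((22 - 1*17) + (6 - 2*(-4)**2 + 2*(-4))) = 3*((22 - 17) + (6 - 2*16 - 8)) = 3*(5 + (6 - 32 - 8)) = 3*(5 - 34) = 3*(-29) = -87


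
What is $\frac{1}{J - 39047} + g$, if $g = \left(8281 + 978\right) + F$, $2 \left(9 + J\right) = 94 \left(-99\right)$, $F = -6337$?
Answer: $\frac{127717697}{43709} \approx 2922.0$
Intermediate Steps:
$J = -4662$ ($J = -9 + \frac{94 \left(-99\right)}{2} = -9 + \frac{1}{2} \left(-9306\right) = -9 - 4653 = -4662$)
$g = 2922$ ($g = \left(8281 + 978\right) - 6337 = 9259 - 6337 = 2922$)
$\frac{1}{J - 39047} + g = \frac{1}{-4662 - 39047} + 2922 = \frac{1}{-43709} + 2922 = - \frac{1}{43709} + 2922 = \frac{127717697}{43709}$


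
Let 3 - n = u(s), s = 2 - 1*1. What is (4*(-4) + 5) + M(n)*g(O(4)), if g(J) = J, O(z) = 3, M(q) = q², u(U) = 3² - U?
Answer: 64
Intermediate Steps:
s = 1 (s = 2 - 1 = 1)
u(U) = 9 - U
n = -5 (n = 3 - (9 - 1*1) = 3 - (9 - 1) = 3 - 1*8 = 3 - 8 = -5)
(4*(-4) + 5) + M(n)*g(O(4)) = (4*(-4) + 5) + (-5)²*3 = (-16 + 5) + 25*3 = -11 + 75 = 64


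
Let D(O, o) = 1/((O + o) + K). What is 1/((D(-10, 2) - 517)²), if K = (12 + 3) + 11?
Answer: 324/86583025 ≈ 3.7421e-6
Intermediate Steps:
K = 26 (K = 15 + 11 = 26)
D(O, o) = 1/(26 + O + o) (D(O, o) = 1/((O + o) + 26) = 1/(26 + O + o))
1/((D(-10, 2) - 517)²) = 1/((1/(26 - 10 + 2) - 517)²) = 1/((1/18 - 517)²) = 1/((-9305/18)²) = 1/(86583025/324) = 324/86583025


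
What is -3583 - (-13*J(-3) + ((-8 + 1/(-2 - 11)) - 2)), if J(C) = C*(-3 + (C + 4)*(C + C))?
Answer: -41885/13 ≈ -3221.9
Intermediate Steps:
J(C) = C*(-3 + 2*C*(4 + C)) (J(C) = C*(-3 + (4 + C)*(2*C)) = C*(-3 + 2*C*(4 + C)))
-3583 - (-13*J(-3) + ((-8 + 1/(-2 - 11)) - 2)) = -3583 - (-(-39)*(-3 + 2*(-3)**2 + 8*(-3)) + ((-8 + 1/(-2 - 11)) - 2)) = -3583 - (-(-39)*(-3 + 2*9 - 24) + ((-8 + 1/(-13)) - 2)) = -3583 - (-(-39)*(-3 + 18 - 24) + ((-8 - 1/13) - 2)) = -3583 - (-(-39)*(-9) + (-105/13 - 2)) = -3583 - (-13*27 - 131/13) = -3583 - (-351 - 131/13) = -3583 - 1*(-4694/13) = -3583 + 4694/13 = -41885/13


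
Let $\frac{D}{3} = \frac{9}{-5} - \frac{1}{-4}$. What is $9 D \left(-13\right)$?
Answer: $\frac{10881}{20} \approx 544.05$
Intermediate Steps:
$D = - \frac{93}{20}$ ($D = 3 \left(\frac{9}{-5} - \frac{1}{-4}\right) = 3 \left(9 \left(- \frac{1}{5}\right) - - \frac{1}{4}\right) = 3 \left(- \frac{9}{5} + \frac{1}{4}\right) = 3 \left(- \frac{31}{20}\right) = - \frac{93}{20} \approx -4.65$)
$9 D \left(-13\right) = 9 \left(- \frac{93}{20}\right) \left(-13\right) = \left(- \frac{837}{20}\right) \left(-13\right) = \frac{10881}{20}$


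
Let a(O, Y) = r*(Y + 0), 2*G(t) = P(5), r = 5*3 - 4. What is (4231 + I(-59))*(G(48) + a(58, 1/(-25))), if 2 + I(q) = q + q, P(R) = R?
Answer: 423433/50 ≈ 8468.7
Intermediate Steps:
r = 11 (r = 15 - 4 = 11)
G(t) = 5/2 (G(t) = (1/2)*5 = 5/2)
I(q) = -2 + 2*q (I(q) = -2 + (q + q) = -2 + 2*q)
a(O, Y) = 11*Y (a(O, Y) = 11*(Y + 0) = 11*Y)
(4231 + I(-59))*(G(48) + a(58, 1/(-25))) = (4231 + (-2 + 2*(-59)))*(5/2 + 11/(-25)) = (4231 + (-2 - 118))*(5/2 + 11*(-1/25)) = (4231 - 120)*(5/2 - 11/25) = 4111*(103/50) = 423433/50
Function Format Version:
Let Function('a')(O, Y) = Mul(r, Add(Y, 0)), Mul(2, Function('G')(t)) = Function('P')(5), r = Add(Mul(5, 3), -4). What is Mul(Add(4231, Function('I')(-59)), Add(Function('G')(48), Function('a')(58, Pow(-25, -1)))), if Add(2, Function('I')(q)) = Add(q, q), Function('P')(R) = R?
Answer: Rational(423433, 50) ≈ 8468.7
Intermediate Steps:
r = 11 (r = Add(15, -4) = 11)
Function('G')(t) = Rational(5, 2) (Function('G')(t) = Mul(Rational(1, 2), 5) = Rational(5, 2))
Function('I')(q) = Add(-2, Mul(2, q)) (Function('I')(q) = Add(-2, Add(q, q)) = Add(-2, Mul(2, q)))
Function('a')(O, Y) = Mul(11, Y) (Function('a')(O, Y) = Mul(11, Add(Y, 0)) = Mul(11, Y))
Mul(Add(4231, Function('I')(-59)), Add(Function('G')(48), Function('a')(58, Pow(-25, -1)))) = Mul(Add(4231, Add(-2, Mul(2, -59))), Add(Rational(5, 2), Mul(11, Pow(-25, -1)))) = Mul(Add(4231, Add(-2, -118)), Add(Rational(5, 2), Mul(11, Rational(-1, 25)))) = Mul(Add(4231, -120), Add(Rational(5, 2), Rational(-11, 25))) = Mul(4111, Rational(103, 50)) = Rational(423433, 50)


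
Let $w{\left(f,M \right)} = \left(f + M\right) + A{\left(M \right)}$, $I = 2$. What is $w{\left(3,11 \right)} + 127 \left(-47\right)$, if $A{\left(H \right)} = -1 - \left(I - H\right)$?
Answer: $-5947$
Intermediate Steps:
$A{\left(H \right)} = -3 + H$ ($A{\left(H \right)} = -1 - \left(2 - H\right) = -1 + \left(-2 + H\right) = -3 + H$)
$w{\left(f,M \right)} = -3 + f + 2 M$ ($w{\left(f,M \right)} = \left(f + M\right) + \left(-3 + M\right) = \left(M + f\right) + \left(-3 + M\right) = -3 + f + 2 M$)
$w{\left(3,11 \right)} + 127 \left(-47\right) = \left(-3 + 3 + 2 \cdot 11\right) + 127 \left(-47\right) = \left(-3 + 3 + 22\right) - 5969 = 22 - 5969 = -5947$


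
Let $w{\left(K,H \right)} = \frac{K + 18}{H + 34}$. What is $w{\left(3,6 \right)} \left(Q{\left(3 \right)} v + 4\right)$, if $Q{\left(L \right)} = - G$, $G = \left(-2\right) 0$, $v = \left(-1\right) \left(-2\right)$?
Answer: $\frac{21}{10} \approx 2.1$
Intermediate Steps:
$v = 2$
$w{\left(K,H \right)} = \frac{18 + K}{34 + H}$
$G = 0$
$Q{\left(L \right)} = 0$ ($Q{\left(L \right)} = \left(-1\right) 0 = 0$)
$w{\left(3,6 \right)} \left(Q{\left(3 \right)} v + 4\right) = \frac{18 + 3}{34 + 6} \left(0 \cdot 2 + 4\right) = \frac{1}{40} \cdot 21 \left(0 + 4\right) = \frac{1}{40} \cdot 21 \cdot 4 = \frac{21}{40} \cdot 4 = \frac{21}{10}$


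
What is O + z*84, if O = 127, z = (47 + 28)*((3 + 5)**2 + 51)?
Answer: 724627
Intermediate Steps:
z = 8625 (z = 75*(8**2 + 51) = 75*(64 + 51) = 75*115 = 8625)
O + z*84 = 127 + 8625*84 = 127 + 724500 = 724627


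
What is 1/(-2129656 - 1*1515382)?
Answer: -1/3645038 ≈ -2.7435e-7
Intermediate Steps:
1/(-2129656 - 1*1515382) = 1/(-2129656 - 1515382) = 1/(-3645038) = -1/3645038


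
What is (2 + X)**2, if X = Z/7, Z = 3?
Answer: 289/49 ≈ 5.8980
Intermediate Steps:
X = 3/7 ≈ 0.42857
(2 + X)**2 = (2 + 3/7)**2 = (17/7)**2 = 289/49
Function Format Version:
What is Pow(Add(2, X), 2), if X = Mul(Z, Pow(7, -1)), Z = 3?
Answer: Rational(289, 49) ≈ 5.8980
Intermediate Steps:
X = Rational(3, 7) (X = Mul(3, Pow(7, -1)) = Mul(3, Rational(1, 7)) = Rational(3, 7) ≈ 0.42857)
Pow(Add(2, X), 2) = Pow(Add(2, Rational(3, 7)), 2) = Pow(Rational(17, 7), 2) = Rational(289, 49)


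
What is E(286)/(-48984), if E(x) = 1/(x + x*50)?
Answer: -1/714480624 ≈ -1.3996e-9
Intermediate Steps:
E(x) = 1/(51*x) (E(x) = 1/(x + 50*x) = 1/(51*x))
E(286)/(-48984) = ((1/51)/286)/(-48984) = ((1/51)*(1/286))*(-1/48984) = (1/14586)*(-1/48984) = -1/714480624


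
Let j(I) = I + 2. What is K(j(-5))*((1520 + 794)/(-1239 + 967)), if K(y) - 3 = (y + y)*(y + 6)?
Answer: 17355/136 ≈ 127.61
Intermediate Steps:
j(I) = 2 + I
K(y) = 3 + 2*y*(6 + y) (K(y) = 3 + (y + y)*(y + 6) = 3 + (2*y)*(6 + y) = 3 + 2*y*(6 + y))
K(j(-5))*((1520 + 794)/(-1239 + 967)) = (3 + 2*(2 - 5)² + 12*(2 - 5))*((1520 + 794)/(-1239 + 967)) = (3 + 2*(-3)² + 12*(-3))*(2314/(-272)) = (3 + 2*9 - 36)*(2314*(-1/272)) = (3 + 18 - 36)*(-1157/136) = -15*(-1157/136) = 17355/136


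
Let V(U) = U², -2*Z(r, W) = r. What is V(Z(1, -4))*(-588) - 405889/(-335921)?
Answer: -48974498/335921 ≈ -145.79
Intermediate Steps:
Z(r, W) = -r/2
V(Z(1, -4))*(-588) - 405889/(-335921) = (-½*1)²*(-588) - 405889/(-335921) = (-½)²*(-588) - 405889*(-1)/335921 = (¼)*(-588) - 1*(-405889/335921) = -147 + 405889/335921 = -48974498/335921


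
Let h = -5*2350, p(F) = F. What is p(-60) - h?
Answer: 11690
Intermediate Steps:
h = -11750
p(-60) - h = -60 - 1*(-11750) = -60 + 11750 = 11690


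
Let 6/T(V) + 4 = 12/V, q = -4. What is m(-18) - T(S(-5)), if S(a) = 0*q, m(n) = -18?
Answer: -18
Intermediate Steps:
S(a) = 0 (S(a) = 0*(-4) = 0)
T(V) = 6/(-4 + 12/V)
m(-18) - T(S(-5)) = -18 - (-3)*0/(-6 + 2*0) = -18 - (-3)*0/(-6 + 0) = -18 - (-3)*0/(-6) = -18 - (-3)*0*(-1)/6 = -18 - 1*0 = -18 + 0 = -18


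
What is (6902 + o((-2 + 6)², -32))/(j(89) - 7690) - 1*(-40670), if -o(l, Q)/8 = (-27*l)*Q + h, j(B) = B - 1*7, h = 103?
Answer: 51586979/1268 ≈ 40684.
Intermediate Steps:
j(B) = -7 + B (j(B) = B - 7 = -7 + B)
o(l, Q) = -824 + 216*Q*l (o(l, Q) = -8*((-27*l)*Q + 103) = -8*(-27*Q*l + 103) = -8*(103 - 27*Q*l) = -824 + 216*Q*l)
(6902 + o((-2 + 6)², -32))/(j(89) - 7690) - 1*(-40670) = (6902 + (-824 + 216*(-32)*(-2 + 6)²))/((-7 + 89) - 7690) - 1*(-40670) = (6902 + (-824 + 216*(-32)*4²))/(82 - 7690) + 40670 = (6902 + (-824 + 216*(-32)*16))/(-7608) + 40670 = (6902 + (-824 - 110592))*(-1/7608) + 40670 = (6902 - 111416)*(-1/7608) + 40670 = -104514*(-1/7608) + 40670 = 17419/1268 + 40670 = 51586979/1268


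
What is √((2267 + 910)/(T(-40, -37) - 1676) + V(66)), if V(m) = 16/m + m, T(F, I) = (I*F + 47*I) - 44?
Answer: √275677369671/65307 ≈ 8.0397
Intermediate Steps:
T(F, I) = -44 + 47*I + F*I (T(F, I) = (F*I + 47*I) - 44 = (47*I + F*I) - 44 = -44 + 47*I + F*I)
V(m) = m + 16/m
√((2267 + 910)/(T(-40, -37) - 1676) + V(66)) = √((2267 + 910)/((-44 + 47*(-37) - 40*(-37)) - 1676) + (66 + 16/66)) = √(3177/((-44 - 1739 + 1480) - 1676) + (66 + 16*(1/66))) = √(3177/(-303 - 1676) + (66 + 8/33)) = √(3177/(-1979) + 2186/33) = √(3177*(-1/1979) + 2186/33) = √(-3177/1979 + 2186/33) = √(4221253/65307) = √275677369671/65307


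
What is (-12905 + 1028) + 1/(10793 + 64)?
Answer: -128948588/10857 ≈ -11877.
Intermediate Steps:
(-12905 + 1028) + 1/(10793 + 64) = -11877 + 1/10857 = -128948588/10857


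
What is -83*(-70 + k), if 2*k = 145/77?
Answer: 882705/154 ≈ 5731.9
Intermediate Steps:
k = 145/154 (k = (145/77)/2 = (145*(1/77))/2 = (½)*(145/77) = 145/154 ≈ 0.94156)
-83*(-70 + k) = -83*(-70 + 145/154) = -83*(-10635/154) = 882705/154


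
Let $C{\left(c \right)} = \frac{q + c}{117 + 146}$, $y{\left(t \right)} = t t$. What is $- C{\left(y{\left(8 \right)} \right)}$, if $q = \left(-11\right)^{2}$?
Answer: $- \frac{185}{263} \approx -0.70342$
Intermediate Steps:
$q = 121$
$y{\left(t \right)} = t^{2}$
$C{\left(c \right)} = \frac{121}{263} + \frac{c}{263}$ ($C{\left(c \right)} = \frac{121 + c}{117 + 146} = \frac{121 + c}{263} = \left(121 + c\right) \frac{1}{263} = \frac{121}{263} + \frac{c}{263}$)
$- C{\left(y{\left(8 \right)} \right)} = - (\frac{121}{263} + \frac{8^{2}}{263}) = - (\frac{121}{263} + \frac{1}{263} \cdot 64) = - (\frac{121}{263} + \frac{64}{263}) = \left(-1\right) \frac{185}{263} = - \frac{185}{263}$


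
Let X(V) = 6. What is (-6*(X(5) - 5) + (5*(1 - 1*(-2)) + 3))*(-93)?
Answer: -1116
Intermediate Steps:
(-6*(X(5) - 5) + (5*(1 - 1*(-2)) + 3))*(-93) = (-6*(6 - 5) + (5*(1 - 1*(-2)) + 3))*(-93) = (-6*1 + (5*(1 + 2) + 3))*(-93) = (-6 + (5*3 + 3))*(-93) = (-6 + (15 + 3))*(-93) = (-6 + 18)*(-93) = 12*(-93) = -1116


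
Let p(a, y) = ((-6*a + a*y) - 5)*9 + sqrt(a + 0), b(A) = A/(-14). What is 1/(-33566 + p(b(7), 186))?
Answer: -68842/2369610483 - I*sqrt(2)/2369610483 ≈ -2.9052e-5 - 5.9681e-10*I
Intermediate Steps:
b(A) = -A/14 (b(A) = A*(-1/14) = -A/14)
p(a, y) = -45 + sqrt(a) - 54*a + 9*a*y (p(a, y) = (-5 - 6*a + a*y)*9 + sqrt(a) = (-45 - 54*a + 9*a*y) + sqrt(a) = -45 + sqrt(a) - 54*a + 9*a*y)
1/(-33566 + p(b(7), 186)) = 1/(-33566 + (-45 + sqrt(-1/14*7) - (-27)*7/7 + 9*(-1/14*7)*186)) = 1/(-33566 + (-45 + sqrt(-1/2) - 54*(-1/2) + 9*(-1/2)*186)) = 1/(-33566 + (-45 + I*sqrt(2)/2 + 27 - 837)) = 1/(-33566 + (-855 + I*sqrt(2)/2)) = 1/(-34421 + I*sqrt(2)/2)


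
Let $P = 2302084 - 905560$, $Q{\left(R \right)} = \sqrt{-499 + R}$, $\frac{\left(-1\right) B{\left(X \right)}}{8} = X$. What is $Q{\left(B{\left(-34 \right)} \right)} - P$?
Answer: $-1396524 + i \sqrt{227} \approx -1.3965 \cdot 10^{6} + 15.067 i$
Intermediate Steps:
$B{\left(X \right)} = - 8 X$
$P = 1396524$ ($P = 2302084 - 905560 = 1396524$)
$Q{\left(B{\left(-34 \right)} \right)} - P = \sqrt{-499 - -272} - 1396524 = \sqrt{-499 + 272} - 1396524 = \sqrt{-227} - 1396524 = i \sqrt{227} - 1396524 = -1396524 + i \sqrt{227}$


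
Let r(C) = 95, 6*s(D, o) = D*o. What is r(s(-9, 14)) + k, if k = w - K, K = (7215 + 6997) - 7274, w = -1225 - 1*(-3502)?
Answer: -4566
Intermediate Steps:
w = 2277 (w = -1225 + 3502 = 2277)
K = 6938 (K = 14212 - 7274 = 6938)
s(D, o) = D*o/6 (s(D, o) = (D*o)/6 = D*o/6)
k = -4661 (k = 2277 - 1*6938 = 2277 - 6938 = -4661)
r(s(-9, 14)) + k = 95 - 4661 = -4566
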